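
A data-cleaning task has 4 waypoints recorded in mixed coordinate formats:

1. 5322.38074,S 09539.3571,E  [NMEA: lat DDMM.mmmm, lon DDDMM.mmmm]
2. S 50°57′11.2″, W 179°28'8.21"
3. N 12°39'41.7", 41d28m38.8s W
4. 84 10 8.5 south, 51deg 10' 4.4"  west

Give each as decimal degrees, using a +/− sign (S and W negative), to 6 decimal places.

Point 1:
  Lat: degrees = first 2 digits = 53, minutes = 22.38074; 53 + 22.38074/60 = 53.3730123
  S ⇒ negate
  Lon: degrees = first 3 digits = 95, minutes = 39.3571; 95 + 39.3571/60 = 95.6559517
  E → positive
Point 2:
  Latitude: 50 + 57/60 + 11.2/3600 = 50.9531111
  S → negative
  Lon: 179° + 28/60 + 8.21/3600 = 179 + 0.466667 + 0.002281 = 179.4689472
  W ⇒ negate
Point 3:
  Latitude: 39′ + 41.7″ = 39.69500′; 12 + 39.69500/60 = 12.6615833
  N ⇒ keep positive
  Lon: 41° + 28/60 + 38.8/3600 = 41 + 0.466667 + 0.010778 = 41.4774444
  W → negative
Point 4:
  Latitude: 10′ + 8.5″ = 10.14167′; 84 + 10.14167/60 = 84.1690278
  hemisphere S, so the sign is −
  Longitude: 51° + 10/60 + 4.4/3600 = 51 + 0.166667 + 0.001222 = 51.1678889
  W ⇒ negate

1. -53.373012, 95.655952
2. -50.953111, -179.468947
3. 12.661583, -41.477444
4. -84.169028, -51.167889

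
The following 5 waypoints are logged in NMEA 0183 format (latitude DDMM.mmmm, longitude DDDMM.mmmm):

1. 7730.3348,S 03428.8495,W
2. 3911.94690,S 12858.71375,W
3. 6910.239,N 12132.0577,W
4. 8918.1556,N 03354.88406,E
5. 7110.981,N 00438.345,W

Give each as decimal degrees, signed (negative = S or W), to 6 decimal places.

Point 1:
  Latitude: split at 2 digits → 77° and 30.3348′; 77 + 30.3348/60 = 77.5055800
  S → negative
  λ: split at 3 digits → 034° and 28.8495′; 34 + 28.8495/60 = 34.4808250
  hemisphere W, so the sign is −
Point 2:
  Latitude: degrees = first 2 digits = 39, minutes = 11.9469; 39 + 11.9469/60 = 39.1991150
  S ⇒ negate
  Lon: degrees = first 3 digits = 128, minutes = 58.71375; 128 + 58.71375/60 = 128.9785625
  hemisphere W, so the sign is −
Point 3:
  φ: split at 2 digits → 69° and 10.239′; 69 + 10.239/60 = 69.1706500
  N → positive
  Longitude: split at 3 digits → 121° and 32.0577′; 121 + 32.0577/60 = 121.5342950
  W ⇒ negate
Point 4:
  Lat: split at 2 digits → 89° and 18.1556′; 89 + 18.1556/60 = 89.3025933
  N ⇒ keep positive
  Lon: degrees = first 3 digits = 33, minutes = 54.88406; 33 + 54.88406/60 = 33.9147343
  E ⇒ keep positive
Point 5:
  φ: degrees = first 2 digits = 71, minutes = 10.981; 71 + 10.981/60 = 71.1830167
  N ⇒ keep positive
  Lon: split at 3 digits → 004° and 38.345′; 4 + 38.345/60 = 4.6390833
  W → negative

1. -77.505580, -34.480825
2. -39.199115, -128.978563
3. 69.170650, -121.534295
4. 89.302593, 33.914734
5. 71.183017, -4.639083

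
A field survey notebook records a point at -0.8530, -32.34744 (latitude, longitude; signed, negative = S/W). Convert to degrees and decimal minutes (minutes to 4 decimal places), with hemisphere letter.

0° 51.1800′ S, 32° 20.8464′ W

Latitude is negative → S; |value| = 0.853000
Lat: 0° + 0.853000 × 60 = 0° 51.180000′
Longitude is negative → W; |value| = 32.347440
Longitude: minutes = (32.347440 − 32) × 60 = 20.846400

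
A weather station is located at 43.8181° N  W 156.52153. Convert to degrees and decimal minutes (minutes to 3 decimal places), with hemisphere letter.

Latitude: 43° + 0.818100 × 60 = 43° 49.08600′
Longitude: 156° + 0.521530 × 60 = 156° 31.29180′

43° 49.086′ N, 156° 31.292′ W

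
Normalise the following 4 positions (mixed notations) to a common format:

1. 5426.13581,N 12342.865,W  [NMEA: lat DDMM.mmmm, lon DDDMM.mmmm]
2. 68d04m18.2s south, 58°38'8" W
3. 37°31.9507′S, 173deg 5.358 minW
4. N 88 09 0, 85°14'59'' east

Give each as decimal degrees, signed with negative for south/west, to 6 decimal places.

1. 54.435597, -123.714417
2. -68.071722, -58.635556
3. -37.532512, -173.089300
4. 88.150000, 85.249722

Point 1:
  Lat: degrees = first 2 digits = 54, minutes = 26.13581; 54 + 26.13581/60 = 54.4355968
  N ⇒ keep positive
  λ: degrees = first 3 digits = 123, minutes = 42.865; 123 + 42.865/60 = 123.7144167
  W ⇒ negate
Point 2:
  Latitude: 68 + 4/60 + 18.2/3600 = 68.0717222
  S ⇒ negate
  Longitude: 58 + 38/60 + 8/3600 = 58.6355556
  hemisphere W, so the sign is −
Point 3:
  Latitude: 37 + 31.9507/60 = 37.5325117
  hemisphere S, so the sign is −
  Longitude: 5.358′ = 0.089300°; total 173.0893000
  hemisphere W, so the sign is −
Point 4:
  φ: 88 + 9/60 + 0/3600 = 88.1500000
  N ⇒ keep positive
  Lon: 14′ + 59″ = 14.98333′; 85 + 14.98333/60 = 85.2497222
  E → positive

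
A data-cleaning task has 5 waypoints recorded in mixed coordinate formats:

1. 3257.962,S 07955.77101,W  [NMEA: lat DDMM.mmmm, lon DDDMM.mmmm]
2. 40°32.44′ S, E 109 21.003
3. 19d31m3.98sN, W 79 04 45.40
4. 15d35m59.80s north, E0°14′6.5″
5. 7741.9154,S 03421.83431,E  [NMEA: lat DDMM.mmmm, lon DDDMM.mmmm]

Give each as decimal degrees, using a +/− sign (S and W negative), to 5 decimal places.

Point 1:
  φ: degrees = first 2 digits = 32, minutes = 57.962; 32 + 57.962/60 = 32.966033
  S ⇒ negate
  Longitude: degrees = first 3 digits = 79, minutes = 55.77101; 79 + 55.77101/60 = 79.929517
  W ⇒ negate
Point 2:
  Latitude: 40 + 32.44/60 = 40.540667
  S ⇒ negate
  Lon: 109 + 21.003/60 = 109.350050
  E ⇒ keep positive
Point 3:
  Latitude: 19° + 31/60 + 3.98/3600 = 19 + 0.516667 + 0.001106 = 19.517772
  N → positive
  Longitude: 79° + 4/60 + 45.4/3600 = 79 + 0.066667 + 0.012611 = 79.079278
  hemisphere W, so the sign is −
Point 4:
  φ: 15° + 35/60 + 59.8/3600 = 15 + 0.583333 + 0.016611 = 15.599944
  N → positive
  Lon: 0° + 14/60 + 6.5/3600 = 0 + 0.233333 + 0.001806 = 0.235139
  E ⇒ keep positive
Point 5:
  Lat: split at 2 digits → 77° and 41.9154′; 77 + 41.9154/60 = 77.698590
  S → negative
  Longitude: degrees = first 3 digits = 34, minutes = 21.83431; 34 + 21.83431/60 = 34.363905
  E → positive

1. -32.96603, -79.92952
2. -40.54067, 109.35005
3. 19.51777, -79.07928
4. 15.59994, 0.23514
5. -77.69859, 34.36391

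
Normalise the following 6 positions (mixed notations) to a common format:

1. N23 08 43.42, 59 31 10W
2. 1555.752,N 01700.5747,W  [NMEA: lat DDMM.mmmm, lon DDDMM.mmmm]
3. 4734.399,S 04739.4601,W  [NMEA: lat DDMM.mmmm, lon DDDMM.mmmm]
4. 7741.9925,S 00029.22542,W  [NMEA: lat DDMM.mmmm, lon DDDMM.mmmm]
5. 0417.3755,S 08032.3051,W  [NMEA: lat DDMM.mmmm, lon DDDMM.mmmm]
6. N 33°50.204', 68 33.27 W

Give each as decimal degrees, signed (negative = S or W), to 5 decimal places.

Point 1:
  φ: 23 + 8/60 + 43.42/3600 = 23.145394
  N → positive
  Lon: 31′ + 10″ = 31.16667′; 59 + 31.16667/60 = 59.519444
  W → negative
Point 2:
  Latitude: degrees = first 2 digits = 15, minutes = 55.752; 15 + 55.752/60 = 15.929200
  N ⇒ keep positive
  Longitude: degrees = first 3 digits = 17, minutes = 0.5747; 17 + 0.5747/60 = 17.009578
  W → negative
Point 3:
  Lat: degrees = first 2 digits = 47, minutes = 34.399; 47 + 34.399/60 = 47.573317
  S → negative
  Lon: degrees = first 3 digits = 47, minutes = 39.4601; 47 + 39.4601/60 = 47.657668
  W ⇒ negate
Point 4:
  Lat: split at 2 digits → 77° and 41.9925′; 77 + 41.9925/60 = 77.699875
  S → negative
  λ: split at 3 digits → 000° and 29.22542′; 0 + 29.22542/60 = 0.487090
  W ⇒ negate
Point 5:
  φ: degrees = first 2 digits = 4, minutes = 17.3755; 4 + 17.3755/60 = 4.289592
  S → negative
  Longitude: degrees = first 3 digits = 80, minutes = 32.3051; 80 + 32.3051/60 = 80.538418
  hemisphere W, so the sign is −
Point 6:
  φ: 50.204′ = 0.836733°; total 33.836733
  N → positive
  Longitude: 33.27′ = 0.554500°; total 68.554500
  hemisphere W, so the sign is −

1. 23.14539, -59.51944
2. 15.92920, -17.00958
3. -47.57332, -47.65767
4. -77.69988, -0.48709
5. -4.28959, -80.53842
6. 33.83673, -68.55450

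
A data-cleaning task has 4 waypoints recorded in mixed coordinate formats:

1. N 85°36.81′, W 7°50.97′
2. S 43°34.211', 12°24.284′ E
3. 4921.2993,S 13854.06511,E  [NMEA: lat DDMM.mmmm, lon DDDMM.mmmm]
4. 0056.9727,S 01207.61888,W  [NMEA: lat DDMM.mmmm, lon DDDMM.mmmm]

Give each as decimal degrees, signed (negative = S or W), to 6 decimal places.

Point 1:
  Latitude: 85 + 36.81/60 = 85.6135000
  N → positive
  Lon: 7 + 50.97/60 = 7.8495000
  W ⇒ negate
Point 2:
  Latitude: 43 + 34.211/60 = 43.5701833
  hemisphere S, so the sign is −
  λ: 24.284′ = 0.404733°; total 12.4047333
  E ⇒ keep positive
Point 3:
  Latitude: split at 2 digits → 49° and 21.2993′; 49 + 21.2993/60 = 49.3549883
  hemisphere S, so the sign is −
  Lon: split at 3 digits → 138° and 54.06511′; 138 + 54.06511/60 = 138.9010852
  E ⇒ keep positive
Point 4:
  Latitude: split at 2 digits → 00° and 56.9727′; 0 + 56.9727/60 = 0.9495450
  S → negative
  Longitude: split at 3 digits → 012° and 7.61888′; 12 + 7.61888/60 = 12.1269813
  W ⇒ negate

1. 85.613500, -7.849500
2. -43.570183, 12.404733
3. -49.354988, 138.901085
4. -0.949545, -12.126981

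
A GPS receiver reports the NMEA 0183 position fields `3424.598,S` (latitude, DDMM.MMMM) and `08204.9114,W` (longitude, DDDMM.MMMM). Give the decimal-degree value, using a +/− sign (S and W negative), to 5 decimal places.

-34.40997, -82.08186

Latitude: split at 2 digits → 34° and 24.598′; 34 + 24.598/60 = 34.409967
hemisphere S, so the sign is −
Lon: split at 3 digits → 082° and 4.9114′; 82 + 4.9114/60 = 82.081857
W ⇒ negate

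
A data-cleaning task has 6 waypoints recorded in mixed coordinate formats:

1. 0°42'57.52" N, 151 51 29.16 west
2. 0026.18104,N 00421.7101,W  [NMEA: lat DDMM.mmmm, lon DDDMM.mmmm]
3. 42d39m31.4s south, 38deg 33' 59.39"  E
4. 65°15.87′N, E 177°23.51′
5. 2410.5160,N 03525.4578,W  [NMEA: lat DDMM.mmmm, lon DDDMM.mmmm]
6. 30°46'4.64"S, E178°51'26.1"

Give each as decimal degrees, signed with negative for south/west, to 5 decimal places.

Point 1:
  φ: 0° + 42/60 + 57.52/3600 = 0 + 0.700000 + 0.015978 = 0.715978
  N → positive
  λ: 151° + 51/60 + 29.16/3600 = 151 + 0.850000 + 0.008100 = 151.858100
  W ⇒ negate
Point 2:
  φ: degrees = first 2 digits = 0, minutes = 26.18104; 0 + 26.18104/60 = 0.436351
  N ⇒ keep positive
  Longitude: degrees = first 3 digits = 4, minutes = 21.7101; 4 + 21.7101/60 = 4.361835
  W → negative
Point 3:
  Latitude: 39′ + 31.4″ = 39.52333′; 42 + 39.52333/60 = 42.658722
  hemisphere S, so the sign is −
  Longitude: 38 + 33/60 + 59.39/3600 = 38.566497
  E → positive
Point 4:
  φ: 65 + 15.87/60 = 65.264500
  N ⇒ keep positive
  Lon: 23.51′ = 0.391833°; total 177.391833
  E → positive
Point 5:
  Latitude: split at 2 digits → 24° and 10.516′; 24 + 10.516/60 = 24.175267
  N → positive
  λ: degrees = first 3 digits = 35, minutes = 25.4578; 35 + 25.4578/60 = 35.424297
  W → negative
Point 6:
  φ: 30 + 46/60 + 4.64/3600 = 30.767956
  S ⇒ negate
  λ: 178 + 51/60 + 26.1/3600 = 178.857250
  E → positive

1. 0.71598, -151.85810
2. 0.43635, -4.36184
3. -42.65872, 38.56650
4. 65.26450, 177.39183
5. 24.17527, -35.42430
6. -30.76796, 178.85725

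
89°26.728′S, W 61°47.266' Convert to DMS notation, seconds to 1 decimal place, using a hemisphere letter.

Lat: fractional minutes 0.72800 × 60 = 43.680″
Lon: 47.26600′ → 47′ and 0.26600 × 60 = 15.960″

89°26′43.7″ S, 61°47′16.0″ W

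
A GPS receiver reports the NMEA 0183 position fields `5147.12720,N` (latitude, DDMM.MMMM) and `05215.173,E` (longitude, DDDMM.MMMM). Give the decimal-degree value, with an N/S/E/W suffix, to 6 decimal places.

51.785453° N, 52.252883° E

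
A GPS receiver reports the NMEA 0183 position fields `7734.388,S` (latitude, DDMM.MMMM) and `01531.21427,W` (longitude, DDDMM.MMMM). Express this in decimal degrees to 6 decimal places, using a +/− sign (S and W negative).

Lat: split at 2 digits → 77° and 34.388′; 77 + 34.388/60 = 77.5731333
S → negative
λ: split at 3 digits → 015° and 31.21427′; 15 + 31.21427/60 = 15.5202378
hemisphere W, so the sign is −

-77.573133, -15.520238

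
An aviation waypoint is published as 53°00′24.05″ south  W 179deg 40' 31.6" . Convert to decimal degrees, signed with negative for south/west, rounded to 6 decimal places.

-53.006681, -179.675444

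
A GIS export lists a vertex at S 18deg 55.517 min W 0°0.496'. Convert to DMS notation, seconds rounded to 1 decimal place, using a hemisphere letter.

18°55′31.0″ S, 0°00′29.8″ W

φ: 55.51700′ → 55′ and 0.51700 × 60 = 31.020″
λ: fractional minutes 0.49600 × 60 = 29.760″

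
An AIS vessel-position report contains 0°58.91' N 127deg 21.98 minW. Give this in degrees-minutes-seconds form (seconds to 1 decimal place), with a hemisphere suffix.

Lat: 58.91000′ → 58′ and 0.91000 × 60 = 54.600″
Longitude: fractional minutes 0.98000 × 60 = 58.800″

0°58′54.6″ N, 127°21′58.8″ W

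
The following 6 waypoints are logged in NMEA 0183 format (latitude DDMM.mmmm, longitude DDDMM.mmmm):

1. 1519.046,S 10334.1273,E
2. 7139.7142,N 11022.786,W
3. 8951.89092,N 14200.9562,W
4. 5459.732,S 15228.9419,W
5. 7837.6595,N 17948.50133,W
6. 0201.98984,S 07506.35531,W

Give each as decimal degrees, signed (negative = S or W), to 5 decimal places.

Point 1:
  Latitude: degrees = first 2 digits = 15, minutes = 19.046; 15 + 19.046/60 = 15.317433
  hemisphere S, so the sign is −
  Longitude: split at 3 digits → 103° and 34.1273′; 103 + 34.1273/60 = 103.568788
  E → positive
Point 2:
  Lat: degrees = first 2 digits = 71, minutes = 39.7142; 71 + 39.7142/60 = 71.661903
  N → positive
  Lon: degrees = first 3 digits = 110, minutes = 22.786; 110 + 22.786/60 = 110.379767
  W ⇒ negate
Point 3:
  Lat: degrees = first 2 digits = 89, minutes = 51.89092; 89 + 51.89092/60 = 89.864849
  N → positive
  λ: split at 3 digits → 142° and 0.9562′; 142 + 0.9562/60 = 142.015937
  W → negative
Point 4:
  Lat: degrees = first 2 digits = 54, minutes = 59.732; 54 + 59.732/60 = 54.995533
  S ⇒ negate
  λ: degrees = first 3 digits = 152, minutes = 28.9419; 152 + 28.9419/60 = 152.482365
  W → negative
Point 5:
  Lat: degrees = first 2 digits = 78, minutes = 37.6595; 78 + 37.6595/60 = 78.627658
  N → positive
  λ: split at 3 digits → 179° and 48.50133′; 179 + 48.50133/60 = 179.808356
  W ⇒ negate
Point 6:
  Lat: split at 2 digits → 02° and 1.98984′; 2 + 1.98984/60 = 2.033164
  hemisphere S, so the sign is −
  λ: split at 3 digits → 075° and 6.35531′; 75 + 6.35531/60 = 75.105922
  W ⇒ negate

1. -15.31743, 103.56879
2. 71.66190, -110.37977
3. 89.86485, -142.01594
4. -54.99553, -152.48237
5. 78.62766, -179.80836
6. -2.03316, -75.10592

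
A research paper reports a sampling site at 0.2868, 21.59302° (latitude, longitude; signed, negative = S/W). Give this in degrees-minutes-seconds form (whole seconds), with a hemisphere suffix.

Lat: 0.286800° → 17.20800′; 0.20800 × 60 = 12.48″
Longitude: whole degrees 21; 35.58120′ → 35′ and 34.87″

0°17′12″ N, 21°35′35″ E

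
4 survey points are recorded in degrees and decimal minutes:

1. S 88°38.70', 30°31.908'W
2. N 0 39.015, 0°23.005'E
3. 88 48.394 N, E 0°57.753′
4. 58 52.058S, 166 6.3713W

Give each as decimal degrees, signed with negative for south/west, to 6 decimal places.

1. -88.645000, -30.531800
2. 0.650250, 0.383417
3. 88.806567, 0.962550
4. -58.867633, -166.106188

Point 1:
  φ: 88 + 38.7/60 = 88.6450000
  S → negative
  Longitude: 30 + 31.908/60 = 30.5318000
  W → negative
Point 2:
  Lat: 39.015′ = 0.650250°; total 0.6502500
  N → positive
  Longitude: 23.005′ = 0.383417°; total 0.3834167
  E ⇒ keep positive
Point 3:
  φ: 88 + 48.394/60 = 88.8065667
  N ⇒ keep positive
  Longitude: 0 + 57.753/60 = 0.9625500
  E ⇒ keep positive
Point 4:
  Latitude: 52.058′ = 0.867633°; total 58.8676333
  hemisphere S, so the sign is −
  λ: 166 + 6.3713/60 = 166.1061883
  W ⇒ negate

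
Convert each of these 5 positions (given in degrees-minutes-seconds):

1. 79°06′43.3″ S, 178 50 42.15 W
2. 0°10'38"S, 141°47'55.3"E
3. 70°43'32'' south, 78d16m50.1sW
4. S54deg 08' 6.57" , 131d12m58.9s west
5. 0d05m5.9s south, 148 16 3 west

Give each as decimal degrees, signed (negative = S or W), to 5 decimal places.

1. -79.11203, -178.84504
2. -0.17722, 141.79869
3. -70.72556, -78.28058
4. -54.13516, -131.21636
5. -0.08497, -148.26750

Point 1:
  Lat: 79 + 6/60 + 43.3/3600 = 79.112028
  S ⇒ negate
  Lon: 178° + 50/60 + 42.15/3600 = 178 + 0.833333 + 0.011708 = 178.845042
  hemisphere W, so the sign is −
Point 2:
  Latitude: 0° + 10/60 + 38/3600 = 0 + 0.166667 + 0.010556 = 0.177222
  S ⇒ negate
  λ: 141° + 47/60 + 55.3/3600 = 141 + 0.783333 + 0.015361 = 141.798694
  E → positive
Point 3:
  φ: 43′ + 32″ = 43.53333′; 70 + 43.53333/60 = 70.725556
  S ⇒ negate
  Lon: 78° + 16/60 + 50.1/3600 = 78 + 0.266667 + 0.013917 = 78.280583
  W → negative
Point 4:
  Latitude: 54 + 8/60 + 6.57/3600 = 54.135158
  S → negative
  Longitude: 12′ + 58.9″ = 12.98167′; 131 + 12.98167/60 = 131.216361
  W ⇒ negate
Point 5:
  Latitude: 0° + 5/60 + 5.9/3600 = 0 + 0.083333 + 0.001639 = 0.084972
  S ⇒ negate
  Longitude: 148 + 16/60 + 3/3600 = 148.267500
  hemisphere W, so the sign is −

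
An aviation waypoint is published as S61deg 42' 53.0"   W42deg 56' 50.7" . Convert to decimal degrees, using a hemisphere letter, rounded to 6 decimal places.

Latitude: 61° + 42/60 + 53/3600 = 61 + 0.700000 + 0.014722 = 61.7147222
Longitude: 56′ + 50.7″ = 56.84500′; 42 + 56.84500/60 = 42.9474167

61.714722° S, 42.947417° W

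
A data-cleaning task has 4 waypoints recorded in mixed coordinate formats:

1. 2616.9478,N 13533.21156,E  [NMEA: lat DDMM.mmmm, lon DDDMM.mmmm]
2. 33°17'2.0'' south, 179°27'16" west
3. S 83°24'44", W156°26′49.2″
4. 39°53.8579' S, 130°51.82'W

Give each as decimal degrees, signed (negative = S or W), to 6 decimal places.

Point 1:
  Lat: degrees = first 2 digits = 26, minutes = 16.9478; 26 + 16.9478/60 = 26.2824633
  N → positive
  Longitude: degrees = first 3 digits = 135, minutes = 33.21156; 135 + 33.21156/60 = 135.5535260
  E ⇒ keep positive
Point 2:
  Lat: 33° + 17/60 + 2/3600 = 33 + 0.283333 + 0.000556 = 33.2838889
  S → negative
  λ: 27′ + 16″ = 27.26667′; 179 + 27.26667/60 = 179.4544444
  hemisphere W, so the sign is −
Point 3:
  φ: 24′ + 44″ = 24.73333′; 83 + 24.73333/60 = 83.4122222
  S ⇒ negate
  Longitude: 156° + 26/60 + 49.2/3600 = 156 + 0.433333 + 0.013667 = 156.4470000
  hemisphere W, so the sign is −
Point 4:
  Lat: 39 + 53.8579/60 = 39.8976317
  S ⇒ negate
  Lon: 51.82′ = 0.863667°; total 130.8636667
  W → negative

1. 26.282463, 135.553526
2. -33.283889, -179.454444
3. -83.412222, -156.447000
4. -39.897632, -130.863667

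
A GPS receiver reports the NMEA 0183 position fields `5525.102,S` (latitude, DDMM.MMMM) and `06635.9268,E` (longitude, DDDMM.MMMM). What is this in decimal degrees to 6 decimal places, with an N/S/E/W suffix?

55.418367° S, 66.598780° E

Lat: degrees = first 2 digits = 55, minutes = 25.102; 55 + 25.102/60 = 55.4183667
Lon: split at 3 digits → 066° and 35.9268′; 66 + 35.9268/60 = 66.5987800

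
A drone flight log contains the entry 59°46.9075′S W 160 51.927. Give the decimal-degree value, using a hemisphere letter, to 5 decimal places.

Lat: 59 + 46.9075/60 = 59.781792
Longitude: 160 + 51.927/60 = 160.865450

59.78179° S, 160.86545° W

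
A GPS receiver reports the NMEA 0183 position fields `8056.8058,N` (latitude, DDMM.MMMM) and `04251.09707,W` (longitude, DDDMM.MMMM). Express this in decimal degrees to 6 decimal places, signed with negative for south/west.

80.946763, -42.851618

Latitude: degrees = first 2 digits = 80, minutes = 56.8058; 80 + 56.8058/60 = 80.9467633
N ⇒ keep positive
Lon: degrees = first 3 digits = 42, minutes = 51.09707; 42 + 51.09707/60 = 42.8516178
hemisphere W, so the sign is −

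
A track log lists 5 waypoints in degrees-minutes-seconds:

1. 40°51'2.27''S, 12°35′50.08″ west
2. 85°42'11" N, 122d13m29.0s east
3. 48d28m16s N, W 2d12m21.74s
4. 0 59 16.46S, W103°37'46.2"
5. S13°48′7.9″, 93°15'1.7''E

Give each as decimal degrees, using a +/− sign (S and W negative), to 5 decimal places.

Point 1:
  φ: 51′ + 2.27″ = 51.03783′; 40 + 51.03783/60 = 40.850631
  S ⇒ negate
  λ: 12° + 35/60 + 50.08/3600 = 12 + 0.583333 + 0.013911 = 12.597244
  W → negative
Point 2:
  Latitude: 42′ + 11″ = 42.18333′; 85 + 42.18333/60 = 85.703056
  N ⇒ keep positive
  Lon: 13′ + 29″ = 13.48333′; 122 + 13.48333/60 = 122.224722
  E ⇒ keep positive
Point 3:
  Latitude: 48 + 28/60 + 16/3600 = 48.471111
  N ⇒ keep positive
  Lon: 12′ + 21.74″ = 12.36233′; 2 + 12.36233/60 = 2.206039
  hemisphere W, so the sign is −
Point 4:
  Latitude: 0° + 59/60 + 16.46/3600 = 0 + 0.983333 + 0.004572 = 0.987906
  S ⇒ negate
  Longitude: 37′ + 46.2″ = 37.77000′; 103 + 37.77000/60 = 103.629500
  W → negative
Point 5:
  φ: 13 + 48/60 + 7.9/3600 = 13.802194
  hemisphere S, so the sign is −
  Longitude: 15′ + 1.7″ = 15.02833′; 93 + 15.02833/60 = 93.250472
  E → positive

1. -40.85063, -12.59724
2. 85.70306, 122.22472
3. 48.47111, -2.20604
4. -0.98791, -103.62950
5. -13.80219, 93.25047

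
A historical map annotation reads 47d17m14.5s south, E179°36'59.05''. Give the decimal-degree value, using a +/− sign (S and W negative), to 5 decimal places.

Latitude: 17′ + 14.5″ = 17.24167′; 47 + 17.24167/60 = 47.287361
S → negative
Lon: 36′ + 59.05″ = 36.98417′; 179 + 36.98417/60 = 179.616403
E ⇒ keep positive

-47.28736, 179.61640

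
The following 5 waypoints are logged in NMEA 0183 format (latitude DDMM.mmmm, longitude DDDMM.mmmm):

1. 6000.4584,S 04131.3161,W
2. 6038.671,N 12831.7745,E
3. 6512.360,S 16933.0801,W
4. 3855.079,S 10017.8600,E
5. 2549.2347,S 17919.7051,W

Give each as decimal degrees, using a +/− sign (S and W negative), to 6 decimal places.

1. -60.007640, -41.521935
2. 60.644517, 128.529575
3. -65.206000, -169.551335
4. -38.917983, 100.297667
5. -25.820578, -179.328418

Point 1:
  φ: degrees = first 2 digits = 60, minutes = 0.4584; 60 + 0.4584/60 = 60.0076400
  hemisphere S, so the sign is −
  Longitude: split at 3 digits → 041° and 31.3161′; 41 + 31.3161/60 = 41.5219350
  W ⇒ negate
Point 2:
  Lat: split at 2 digits → 60° and 38.671′; 60 + 38.671/60 = 60.6445167
  N ⇒ keep positive
  Lon: split at 3 digits → 128° and 31.7745′; 128 + 31.7745/60 = 128.5295750
  E → positive
Point 3:
  Lat: degrees = first 2 digits = 65, minutes = 12.36; 65 + 12.36/60 = 65.2060000
  hemisphere S, so the sign is −
  Longitude: degrees = first 3 digits = 169, minutes = 33.0801; 169 + 33.0801/60 = 169.5513350
  hemisphere W, so the sign is −
Point 4:
  φ: split at 2 digits → 38° and 55.079′; 38 + 55.079/60 = 38.9179833
  S → negative
  λ: split at 3 digits → 100° and 17.86′; 100 + 17.86/60 = 100.2976667
  E → positive
Point 5:
  φ: split at 2 digits → 25° and 49.2347′; 25 + 49.2347/60 = 25.8205783
  S ⇒ negate
  Lon: degrees = first 3 digits = 179, minutes = 19.7051; 179 + 19.7051/60 = 179.3284183
  W → negative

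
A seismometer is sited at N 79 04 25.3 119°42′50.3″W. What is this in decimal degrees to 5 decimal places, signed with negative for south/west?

79.07369, -119.71397

Lat: 79 + 4/60 + 25.3/3600 = 79.073694
N → positive
λ: 119° + 42/60 + 50.3/3600 = 119 + 0.700000 + 0.013972 = 119.713972
W ⇒ negate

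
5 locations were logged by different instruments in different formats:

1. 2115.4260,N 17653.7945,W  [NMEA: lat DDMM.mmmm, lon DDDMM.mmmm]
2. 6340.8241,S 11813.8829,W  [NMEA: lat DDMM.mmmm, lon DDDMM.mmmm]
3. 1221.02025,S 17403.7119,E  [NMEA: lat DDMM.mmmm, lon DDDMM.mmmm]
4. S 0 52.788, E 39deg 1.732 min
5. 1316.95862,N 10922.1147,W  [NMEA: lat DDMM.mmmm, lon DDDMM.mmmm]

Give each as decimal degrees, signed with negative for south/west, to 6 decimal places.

Point 1:
  φ: split at 2 digits → 21° and 15.426′; 21 + 15.426/60 = 21.2571000
  N ⇒ keep positive
  Lon: split at 3 digits → 176° and 53.7945′; 176 + 53.7945/60 = 176.8965750
  W → negative
Point 2:
  Lat: split at 2 digits → 63° and 40.8241′; 63 + 40.8241/60 = 63.6804017
  S → negative
  Longitude: degrees = first 3 digits = 118, minutes = 13.8829; 118 + 13.8829/60 = 118.2313817
  hemisphere W, so the sign is −
Point 3:
  Latitude: split at 2 digits → 12° and 21.02025′; 12 + 21.02025/60 = 12.3503375
  hemisphere S, so the sign is −
  Lon: degrees = first 3 digits = 174, minutes = 3.7119; 174 + 3.7119/60 = 174.0618650
  E → positive
Point 4:
  φ: 0 + 52.788/60 = 0.8798000
  hemisphere S, so the sign is −
  Longitude: 39 + 1.732/60 = 39.0288667
  E ⇒ keep positive
Point 5:
  φ: degrees = first 2 digits = 13, minutes = 16.95862; 13 + 16.95862/60 = 13.2826437
  N → positive
  Longitude: degrees = first 3 digits = 109, minutes = 22.1147; 109 + 22.1147/60 = 109.3685783
  hemisphere W, so the sign is −

1. 21.257100, -176.896575
2. -63.680402, -118.231382
3. -12.350338, 174.061865
4. -0.879800, 39.028867
5. 13.282644, -109.368578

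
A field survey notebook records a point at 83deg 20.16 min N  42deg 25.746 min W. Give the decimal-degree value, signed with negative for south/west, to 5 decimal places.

83.33600, -42.42910

φ: 20.16′ = 0.336000°; total 83.336000
N ⇒ keep positive
Lon: 25.746′ = 0.429100°; total 42.429100
W → negative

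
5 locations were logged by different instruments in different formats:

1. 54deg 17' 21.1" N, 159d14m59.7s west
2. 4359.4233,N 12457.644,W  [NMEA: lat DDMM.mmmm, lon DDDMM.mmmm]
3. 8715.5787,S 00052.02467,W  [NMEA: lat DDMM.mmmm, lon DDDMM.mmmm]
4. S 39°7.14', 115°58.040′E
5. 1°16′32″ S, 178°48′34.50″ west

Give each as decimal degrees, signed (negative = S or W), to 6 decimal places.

Point 1:
  Latitude: 54° + 17/60 + 21.1/3600 = 54 + 0.283333 + 0.005861 = 54.2891944
  N → positive
  Lon: 159° + 14/60 + 59.7/3600 = 159 + 0.233333 + 0.016583 = 159.2499167
  W ⇒ negate
Point 2:
  φ: degrees = first 2 digits = 43, minutes = 59.4233; 43 + 59.4233/60 = 43.9903883
  N ⇒ keep positive
  Longitude: degrees = first 3 digits = 124, minutes = 57.644; 124 + 57.644/60 = 124.9607333
  W ⇒ negate
Point 3:
  Latitude: split at 2 digits → 87° and 15.5787′; 87 + 15.5787/60 = 87.2596450
  hemisphere S, so the sign is −
  λ: degrees = first 3 digits = 0, minutes = 52.02467; 0 + 52.02467/60 = 0.8670778
  W ⇒ negate
Point 4:
  Latitude: 7.14′ = 0.119000°; total 39.1190000
  S → negative
  Longitude: 58.04′ = 0.967333°; total 115.9673333
  E ⇒ keep positive
Point 5:
  Lat: 1 + 16/60 + 32/3600 = 1.2755556
  hemisphere S, so the sign is −
  λ: 48′ + 34.5″ = 48.57500′; 178 + 48.57500/60 = 178.8095833
  hemisphere W, so the sign is −

1. 54.289194, -159.249917
2. 43.990388, -124.960733
3. -87.259645, -0.867078
4. -39.119000, 115.967333
5. -1.275556, -178.809583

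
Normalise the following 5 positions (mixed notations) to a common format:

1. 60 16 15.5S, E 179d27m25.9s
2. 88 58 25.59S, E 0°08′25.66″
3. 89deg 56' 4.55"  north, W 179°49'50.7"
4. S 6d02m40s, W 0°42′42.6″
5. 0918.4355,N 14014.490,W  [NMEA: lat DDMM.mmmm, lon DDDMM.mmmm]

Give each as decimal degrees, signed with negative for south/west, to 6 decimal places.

Point 1:
  φ: 60° + 16/60 + 15.5/3600 = 60 + 0.266667 + 0.004306 = 60.2709722
  S ⇒ negate
  Longitude: 179 + 27/60 + 25.9/3600 = 179.4571944
  E ⇒ keep positive
Point 2:
  Latitude: 58′ + 25.59″ = 58.42650′; 88 + 58.42650/60 = 88.9737750
  hemisphere S, so the sign is −
  Longitude: 0° + 8/60 + 25.66/3600 = 0 + 0.133333 + 0.007128 = 0.1404611
  E → positive
Point 3:
  Latitude: 89° + 56/60 + 4.55/3600 = 89 + 0.933333 + 0.001264 = 89.9345972
  N → positive
  Longitude: 179° + 49/60 + 50.7/3600 = 179 + 0.816667 + 0.014083 = 179.8307500
  W ⇒ negate
Point 4:
  Lat: 2′ + 40″ = 2.66667′; 6 + 2.66667/60 = 6.0444444
  S ⇒ negate
  λ: 0° + 42/60 + 42.6/3600 = 0 + 0.700000 + 0.011833 = 0.7118333
  W ⇒ negate
Point 5:
  φ: split at 2 digits → 09° and 18.4355′; 9 + 18.4355/60 = 9.3072583
  N → positive
  λ: degrees = first 3 digits = 140, minutes = 14.49; 140 + 14.49/60 = 140.2415000
  W ⇒ negate

1. -60.270972, 179.457194
2. -88.973775, 0.140461
3. 89.934597, -179.830750
4. -6.044444, -0.711833
5. 9.307258, -140.241500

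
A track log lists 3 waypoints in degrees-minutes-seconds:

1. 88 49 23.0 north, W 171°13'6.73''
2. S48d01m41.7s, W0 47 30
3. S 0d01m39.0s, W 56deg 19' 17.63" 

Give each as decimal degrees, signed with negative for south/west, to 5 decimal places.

Point 1:
  φ: 49′ + 23″ = 49.38333′; 88 + 49.38333/60 = 88.823056
  N → positive
  Longitude: 13′ + 6.73″ = 13.11217′; 171 + 13.11217/60 = 171.218536
  W → negative
Point 2:
  Lat: 1′ + 41.7″ = 1.69500′; 48 + 1.69500/60 = 48.028250
  hemisphere S, so the sign is −
  λ: 0° + 47/60 + 30/3600 = 0 + 0.783333 + 0.008333 = 0.791667
  W ⇒ negate
Point 3:
  Latitude: 0 + 1/60 + 39/3600 = 0.027500
  S ⇒ negate
  Longitude: 19′ + 17.63″ = 19.29383′; 56 + 19.29383/60 = 56.321564
  hemisphere W, so the sign is −

1. 88.82306, -171.21854
2. -48.02825, -0.79167
3. -0.02750, -56.32156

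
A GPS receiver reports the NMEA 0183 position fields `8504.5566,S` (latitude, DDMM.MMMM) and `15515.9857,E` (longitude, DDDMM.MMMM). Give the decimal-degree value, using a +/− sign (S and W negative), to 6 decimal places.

-85.075943, 155.266428

φ: split at 2 digits → 85° and 4.5566′; 85 + 4.5566/60 = 85.0759433
hemisphere S, so the sign is −
Longitude: degrees = first 3 digits = 155, minutes = 15.9857; 155 + 15.9857/60 = 155.2664283
E ⇒ keep positive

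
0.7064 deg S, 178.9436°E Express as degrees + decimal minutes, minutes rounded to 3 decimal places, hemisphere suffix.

Lat: 0° + 0.706400 × 60 = 0° 42.38400′
λ: fractional part 0.943600 → 56.61600 minutes

0° 42.384′ S, 178° 56.616′ E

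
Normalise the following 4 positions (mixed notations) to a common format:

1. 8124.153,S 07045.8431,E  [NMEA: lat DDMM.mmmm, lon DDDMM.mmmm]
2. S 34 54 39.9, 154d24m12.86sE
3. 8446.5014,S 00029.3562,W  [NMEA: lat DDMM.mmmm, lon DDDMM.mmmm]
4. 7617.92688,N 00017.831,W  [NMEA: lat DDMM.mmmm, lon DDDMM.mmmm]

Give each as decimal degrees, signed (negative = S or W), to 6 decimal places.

1. -81.402550, 70.764052
2. -34.911083, 154.403572
3. -84.775023, -0.489270
4. 76.298781, -0.297183

Point 1:
  Lat: split at 2 digits → 81° and 24.153′; 81 + 24.153/60 = 81.4025500
  S ⇒ negate
  Longitude: degrees = first 3 digits = 70, minutes = 45.8431; 70 + 45.8431/60 = 70.7640517
  E → positive
Point 2:
  φ: 34° + 54/60 + 39.9/3600 = 34 + 0.900000 + 0.011083 = 34.9110833
  S → negative
  Longitude: 154 + 24/60 + 12.86/3600 = 154.4035722
  E → positive
Point 3:
  φ: degrees = first 2 digits = 84, minutes = 46.5014; 84 + 46.5014/60 = 84.7750233
  S ⇒ negate
  Lon: split at 3 digits → 000° and 29.3562′; 0 + 29.3562/60 = 0.4892700
  hemisphere W, so the sign is −
Point 4:
  Latitude: split at 2 digits → 76° and 17.92688′; 76 + 17.92688/60 = 76.2987813
  N ⇒ keep positive
  λ: degrees = first 3 digits = 0, minutes = 17.831; 0 + 17.831/60 = 0.2971833
  hemisphere W, so the sign is −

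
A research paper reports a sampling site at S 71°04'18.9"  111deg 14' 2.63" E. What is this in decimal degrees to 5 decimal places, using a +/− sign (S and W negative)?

Lat: 4′ + 18.9″ = 4.31500′; 71 + 4.31500/60 = 71.071917
hemisphere S, so the sign is −
Longitude: 111 + 14/60 + 2.63/3600 = 111.234064
E ⇒ keep positive

-71.07192, 111.23406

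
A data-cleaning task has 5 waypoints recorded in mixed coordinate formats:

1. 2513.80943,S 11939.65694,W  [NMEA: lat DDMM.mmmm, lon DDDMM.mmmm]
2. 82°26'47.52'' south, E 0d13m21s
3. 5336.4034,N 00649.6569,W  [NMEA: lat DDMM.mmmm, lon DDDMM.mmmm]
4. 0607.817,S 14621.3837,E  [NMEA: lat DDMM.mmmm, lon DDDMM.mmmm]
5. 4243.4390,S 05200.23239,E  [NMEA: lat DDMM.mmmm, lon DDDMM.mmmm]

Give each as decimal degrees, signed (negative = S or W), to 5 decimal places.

Point 1:
  Lat: split at 2 digits → 25° and 13.80943′; 25 + 13.80943/60 = 25.230157
  hemisphere S, so the sign is −
  λ: split at 3 digits → 119° and 39.65694′; 119 + 39.65694/60 = 119.660949
  W → negative
Point 2:
  Latitude: 26′ + 47.52″ = 26.79200′; 82 + 26.79200/60 = 82.446533
  S → negative
  λ: 0° + 13/60 + 21/3600 = 0 + 0.216667 + 0.005833 = 0.222500
  E ⇒ keep positive
Point 3:
  φ: split at 2 digits → 53° and 36.4034′; 53 + 36.4034/60 = 53.606723
  N → positive
  Longitude: split at 3 digits → 006° and 49.6569′; 6 + 49.6569/60 = 6.827615
  W ⇒ negate
Point 4:
  Lat: split at 2 digits → 06° and 7.817′; 6 + 7.817/60 = 6.130283
  hemisphere S, so the sign is −
  Lon: split at 3 digits → 146° and 21.3837′; 146 + 21.3837/60 = 146.356395
  E ⇒ keep positive
Point 5:
  Lat: split at 2 digits → 42° and 43.439′; 42 + 43.439/60 = 42.723983
  S ⇒ negate
  λ: split at 3 digits → 052° and 0.23239′; 52 + 0.23239/60 = 52.003873
  E ⇒ keep positive

1. -25.23016, -119.66095
2. -82.44653, 0.22250
3. 53.60672, -6.82762
4. -6.13028, 146.35640
5. -42.72398, 52.00387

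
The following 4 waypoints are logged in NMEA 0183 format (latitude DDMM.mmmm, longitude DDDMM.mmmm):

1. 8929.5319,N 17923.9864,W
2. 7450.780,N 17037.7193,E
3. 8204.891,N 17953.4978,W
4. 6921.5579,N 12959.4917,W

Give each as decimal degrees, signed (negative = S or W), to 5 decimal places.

1. 89.49220, -179.39977
2. 74.84633, 170.62866
3. 82.08152, -179.89163
4. 69.35930, -129.99153

Point 1:
  Latitude: split at 2 digits → 89° and 29.5319′; 89 + 29.5319/60 = 89.492198
  N ⇒ keep positive
  Lon: degrees = first 3 digits = 179, minutes = 23.9864; 179 + 23.9864/60 = 179.399773
  W ⇒ negate
Point 2:
  Lat: degrees = first 2 digits = 74, minutes = 50.78; 74 + 50.78/60 = 74.846333
  N → positive
  Longitude: split at 3 digits → 170° and 37.7193′; 170 + 37.7193/60 = 170.628655
  E ⇒ keep positive
Point 3:
  Latitude: degrees = first 2 digits = 82, minutes = 4.891; 82 + 4.891/60 = 82.081517
  N ⇒ keep positive
  Lon: degrees = first 3 digits = 179, minutes = 53.4978; 179 + 53.4978/60 = 179.891630
  hemisphere W, so the sign is −
Point 4:
  Lat: split at 2 digits → 69° and 21.5579′; 69 + 21.5579/60 = 69.359298
  N → positive
  Lon: degrees = first 3 digits = 129, minutes = 59.4917; 129 + 59.4917/60 = 129.991528
  W → negative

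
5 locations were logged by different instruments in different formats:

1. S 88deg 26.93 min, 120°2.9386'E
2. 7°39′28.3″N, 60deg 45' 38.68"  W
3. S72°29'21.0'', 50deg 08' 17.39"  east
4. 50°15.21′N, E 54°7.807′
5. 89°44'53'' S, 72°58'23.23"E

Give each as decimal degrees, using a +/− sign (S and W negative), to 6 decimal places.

1. -88.448833, 120.048977
2. 7.657861, -60.760744
3. -72.489167, 50.138164
4. 50.253500, 54.130117
5. -89.748056, 72.973119

Point 1:
  Lat: 88 + 26.93/60 = 88.4488333
  S ⇒ negate
  Longitude: 120 + 2.9386/60 = 120.0489767
  E → positive
Point 2:
  Latitude: 7 + 39/60 + 28.3/3600 = 7.6578611
  N ⇒ keep positive
  Lon: 60 + 45/60 + 38.68/3600 = 60.7607444
  W ⇒ negate
Point 3:
  Latitude: 72 + 29/60 + 21/3600 = 72.4891667
  S → negative
  Lon: 8′ + 17.39″ = 8.28983′; 50 + 8.28983/60 = 50.1381639
  E ⇒ keep positive
Point 4:
  Lat: 15.21′ = 0.253500°; total 50.2535000
  N → positive
  λ: 54 + 7.807/60 = 54.1301167
  E → positive
Point 5:
  φ: 89 + 44/60 + 53/3600 = 89.7480556
  hemisphere S, so the sign is −
  λ: 72° + 58/60 + 23.23/3600 = 72 + 0.966667 + 0.006453 = 72.9731194
  E → positive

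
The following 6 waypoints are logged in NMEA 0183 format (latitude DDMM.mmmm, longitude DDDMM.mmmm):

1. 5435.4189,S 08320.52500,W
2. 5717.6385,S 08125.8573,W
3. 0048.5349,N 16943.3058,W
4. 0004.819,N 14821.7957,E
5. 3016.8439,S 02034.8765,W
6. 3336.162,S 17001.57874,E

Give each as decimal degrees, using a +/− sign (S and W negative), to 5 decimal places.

1. -54.59032, -83.34208
2. -57.29398, -81.43096
3. 0.80892, -169.72176
4. 0.08032, 148.36326
5. -30.28073, -20.58128
6. -33.60270, 170.02631

Point 1:
  Lat: degrees = first 2 digits = 54, minutes = 35.4189; 54 + 35.4189/60 = 54.590315
  S → negative
  Lon: degrees = first 3 digits = 83, minutes = 20.525; 83 + 20.525/60 = 83.342083
  hemisphere W, so the sign is −
Point 2:
  Lat: split at 2 digits → 57° and 17.6385′; 57 + 17.6385/60 = 57.293975
  S ⇒ negate
  Longitude: degrees = first 3 digits = 81, minutes = 25.8573; 81 + 25.8573/60 = 81.430955
  W ⇒ negate
Point 3:
  φ: degrees = first 2 digits = 0, minutes = 48.5349; 0 + 48.5349/60 = 0.808915
  N → positive
  λ: split at 3 digits → 169° and 43.3058′; 169 + 43.3058/60 = 169.721763
  hemisphere W, so the sign is −
Point 4:
  Lat: split at 2 digits → 00° and 4.819′; 0 + 4.819/60 = 0.080317
  N ⇒ keep positive
  Longitude: split at 3 digits → 148° and 21.7957′; 148 + 21.7957/60 = 148.363262
  E → positive
Point 5:
  φ: degrees = first 2 digits = 30, minutes = 16.8439; 30 + 16.8439/60 = 30.280732
  hemisphere S, so the sign is −
  Longitude: split at 3 digits → 020° and 34.8765′; 20 + 34.8765/60 = 20.581275
  W ⇒ negate
Point 6:
  Lat: split at 2 digits → 33° and 36.162′; 33 + 36.162/60 = 33.602700
  S → negative
  λ: split at 3 digits → 170° and 1.57874′; 170 + 1.57874/60 = 170.026312
  E → positive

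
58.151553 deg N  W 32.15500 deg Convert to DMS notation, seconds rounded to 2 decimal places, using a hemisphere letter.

58°09′5.59″ N, 32°09′18.00″ W

φ: 0.151553° → 9.09318′; 0.09318 × 60 = 5.5908″
λ: 0.155000° → 9.30000′; 0.30000 × 60 = 18.0000″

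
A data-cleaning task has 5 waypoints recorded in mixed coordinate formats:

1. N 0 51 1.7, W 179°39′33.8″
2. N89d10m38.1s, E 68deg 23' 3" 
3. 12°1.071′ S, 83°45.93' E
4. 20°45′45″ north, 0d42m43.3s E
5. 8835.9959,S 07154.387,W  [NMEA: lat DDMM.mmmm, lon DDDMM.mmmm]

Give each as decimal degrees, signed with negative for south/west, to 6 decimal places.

Point 1:
  Lat: 51′ + 1.7″ = 51.02833′; 0 + 51.02833/60 = 0.8504722
  N → positive
  Longitude: 179 + 39/60 + 33.8/3600 = 179.6593889
  W → negative
Point 2:
  φ: 10′ + 38.1″ = 10.63500′; 89 + 10.63500/60 = 89.1772500
  N → positive
  λ: 23′ + 3″ = 23.05000′; 68 + 23.05000/60 = 68.3841667
  E → positive
Point 3:
  φ: 1.071′ = 0.017850°; total 12.0178500
  hemisphere S, so the sign is −
  λ: 45.93′ = 0.765500°; total 83.7655000
  E → positive
Point 4:
  Lat: 20 + 45/60 + 45/3600 = 20.7625000
  N ⇒ keep positive
  λ: 42′ + 43.3″ = 42.72167′; 0 + 42.72167/60 = 0.7120278
  E ⇒ keep positive
Point 5:
  Latitude: split at 2 digits → 88° and 35.9959′; 88 + 35.9959/60 = 88.5999317
  S ⇒ negate
  λ: degrees = first 3 digits = 71, minutes = 54.387; 71 + 54.387/60 = 71.9064500
  hemisphere W, so the sign is −

1. 0.850472, -179.659389
2. 89.177250, 68.384167
3. -12.017850, 83.765500
4. 20.762500, 0.712028
5. -88.599932, -71.906450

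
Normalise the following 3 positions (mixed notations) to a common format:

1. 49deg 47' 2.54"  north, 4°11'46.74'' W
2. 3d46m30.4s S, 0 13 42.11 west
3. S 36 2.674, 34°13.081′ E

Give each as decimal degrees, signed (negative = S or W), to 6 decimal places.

1. 49.784039, -4.196317
2. -3.775111, -0.228364
3. -36.044567, 34.218017

Point 1:
  Latitude: 49 + 47/60 + 2.54/3600 = 49.7840389
  N → positive
  Lon: 4° + 11/60 + 46.74/3600 = 4 + 0.183333 + 0.012983 = 4.1963167
  W → negative
Point 2:
  Latitude: 46′ + 30.4″ = 46.50667′; 3 + 46.50667/60 = 3.7751111
  S ⇒ negate
  Longitude: 0° + 13/60 + 42.11/3600 = 0 + 0.216667 + 0.011697 = 0.2283639
  W → negative
Point 3:
  Lat: 36 + 2.674/60 = 36.0445667
  hemisphere S, so the sign is −
  Longitude: 34 + 13.081/60 = 34.2180167
  E → positive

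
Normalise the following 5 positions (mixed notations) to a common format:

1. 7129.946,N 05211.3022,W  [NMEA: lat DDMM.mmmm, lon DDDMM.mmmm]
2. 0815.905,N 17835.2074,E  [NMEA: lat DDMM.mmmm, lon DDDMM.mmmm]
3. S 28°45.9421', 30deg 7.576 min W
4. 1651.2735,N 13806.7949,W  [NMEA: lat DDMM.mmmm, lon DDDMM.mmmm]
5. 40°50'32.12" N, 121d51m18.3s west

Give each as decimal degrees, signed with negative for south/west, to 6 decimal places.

1. 71.499100, -52.188370
2. 8.265083, 178.586790
3. -28.765702, -30.126267
4. 16.854558, -138.113248
5. 40.842256, -121.855083

Point 1:
  Lat: degrees = first 2 digits = 71, minutes = 29.946; 71 + 29.946/60 = 71.4991000
  N → positive
  Longitude: split at 3 digits → 052° and 11.3022′; 52 + 11.3022/60 = 52.1883700
  hemisphere W, so the sign is −
Point 2:
  Lat: degrees = first 2 digits = 8, minutes = 15.905; 8 + 15.905/60 = 8.2650833
  N ⇒ keep positive
  λ: split at 3 digits → 178° and 35.2074′; 178 + 35.2074/60 = 178.5867900
  E ⇒ keep positive
Point 3:
  Latitude: 28 + 45.9421/60 = 28.7657017
  hemisphere S, so the sign is −
  λ: 7.576′ = 0.126267°; total 30.1262667
  hemisphere W, so the sign is −
Point 4:
  Latitude: degrees = first 2 digits = 16, minutes = 51.2735; 16 + 51.2735/60 = 16.8545583
  N → positive
  Longitude: split at 3 digits → 138° and 6.7949′; 138 + 6.7949/60 = 138.1132483
  hemisphere W, so the sign is −
Point 5:
  φ: 40° + 50/60 + 32.12/3600 = 40 + 0.833333 + 0.008922 = 40.8422556
  N ⇒ keep positive
  Longitude: 121° + 51/60 + 18.3/3600 = 121 + 0.850000 + 0.005083 = 121.8550833
  W → negative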